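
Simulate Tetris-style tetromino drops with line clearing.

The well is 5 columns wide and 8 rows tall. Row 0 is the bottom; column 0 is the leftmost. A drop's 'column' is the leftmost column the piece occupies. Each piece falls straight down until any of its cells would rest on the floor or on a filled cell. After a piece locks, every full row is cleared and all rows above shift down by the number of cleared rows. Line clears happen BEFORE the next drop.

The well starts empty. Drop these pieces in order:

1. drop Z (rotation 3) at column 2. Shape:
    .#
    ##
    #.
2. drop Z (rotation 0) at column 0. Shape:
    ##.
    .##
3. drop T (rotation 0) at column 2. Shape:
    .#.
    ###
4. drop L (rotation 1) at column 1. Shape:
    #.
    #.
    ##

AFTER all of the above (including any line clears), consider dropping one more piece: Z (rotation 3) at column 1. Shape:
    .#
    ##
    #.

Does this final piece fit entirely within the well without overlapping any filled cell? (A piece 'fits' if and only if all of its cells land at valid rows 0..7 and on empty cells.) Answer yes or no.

Drop 1: Z rot3 at col 2 lands with bottom-row=0; cleared 0 line(s) (total 0); column heights now [0 0 2 3 0], max=3
Drop 2: Z rot0 at col 0 lands with bottom-row=2; cleared 0 line(s) (total 0); column heights now [4 4 3 3 0], max=4
Drop 3: T rot0 at col 2 lands with bottom-row=3; cleared 1 line(s) (total 1); column heights now [0 3 3 4 0], max=4
Drop 4: L rot1 at col 1 lands with bottom-row=3; cleared 0 line(s) (total 1); column heights now [0 6 4 4 0], max=6
Test piece Z rot3 at col 1 (width 2): heights before test = [0 6 4 4 0]; fits = False

Answer: no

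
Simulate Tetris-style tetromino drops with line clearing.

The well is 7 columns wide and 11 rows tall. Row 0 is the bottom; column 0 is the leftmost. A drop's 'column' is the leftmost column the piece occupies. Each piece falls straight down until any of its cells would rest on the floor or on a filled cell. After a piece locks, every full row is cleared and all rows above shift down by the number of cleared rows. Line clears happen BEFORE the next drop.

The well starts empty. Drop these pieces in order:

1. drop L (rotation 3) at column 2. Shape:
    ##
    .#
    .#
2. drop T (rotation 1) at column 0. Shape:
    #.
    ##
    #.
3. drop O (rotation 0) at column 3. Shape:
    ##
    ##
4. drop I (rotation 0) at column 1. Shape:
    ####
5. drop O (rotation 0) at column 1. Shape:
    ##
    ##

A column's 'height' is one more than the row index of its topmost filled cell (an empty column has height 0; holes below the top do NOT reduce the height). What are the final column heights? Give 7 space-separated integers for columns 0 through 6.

Answer: 3 8 8 6 6 0 0

Derivation:
Drop 1: L rot3 at col 2 lands with bottom-row=0; cleared 0 line(s) (total 0); column heights now [0 0 3 3 0 0 0], max=3
Drop 2: T rot1 at col 0 lands with bottom-row=0; cleared 0 line(s) (total 0); column heights now [3 2 3 3 0 0 0], max=3
Drop 3: O rot0 at col 3 lands with bottom-row=3; cleared 0 line(s) (total 0); column heights now [3 2 3 5 5 0 0], max=5
Drop 4: I rot0 at col 1 lands with bottom-row=5; cleared 0 line(s) (total 0); column heights now [3 6 6 6 6 0 0], max=6
Drop 5: O rot0 at col 1 lands with bottom-row=6; cleared 0 line(s) (total 0); column heights now [3 8 8 6 6 0 0], max=8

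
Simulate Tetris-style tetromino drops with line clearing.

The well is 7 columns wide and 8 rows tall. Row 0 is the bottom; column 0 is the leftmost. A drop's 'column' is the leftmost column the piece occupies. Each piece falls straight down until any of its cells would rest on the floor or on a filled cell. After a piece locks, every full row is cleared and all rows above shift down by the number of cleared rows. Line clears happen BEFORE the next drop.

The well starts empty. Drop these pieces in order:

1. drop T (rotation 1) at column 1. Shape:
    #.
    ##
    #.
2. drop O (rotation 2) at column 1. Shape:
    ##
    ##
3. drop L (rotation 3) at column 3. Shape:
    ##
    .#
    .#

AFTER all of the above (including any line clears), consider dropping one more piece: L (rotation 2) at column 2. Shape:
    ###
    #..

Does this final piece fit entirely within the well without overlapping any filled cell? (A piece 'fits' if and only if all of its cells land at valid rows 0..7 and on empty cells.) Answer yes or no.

Drop 1: T rot1 at col 1 lands with bottom-row=0; cleared 0 line(s) (total 0); column heights now [0 3 2 0 0 0 0], max=3
Drop 2: O rot2 at col 1 lands with bottom-row=3; cleared 0 line(s) (total 0); column heights now [0 5 5 0 0 0 0], max=5
Drop 3: L rot3 at col 3 lands with bottom-row=0; cleared 0 line(s) (total 0); column heights now [0 5 5 3 3 0 0], max=5
Test piece L rot2 at col 2 (width 3): heights before test = [0 5 5 3 3 0 0]; fits = True

Answer: yes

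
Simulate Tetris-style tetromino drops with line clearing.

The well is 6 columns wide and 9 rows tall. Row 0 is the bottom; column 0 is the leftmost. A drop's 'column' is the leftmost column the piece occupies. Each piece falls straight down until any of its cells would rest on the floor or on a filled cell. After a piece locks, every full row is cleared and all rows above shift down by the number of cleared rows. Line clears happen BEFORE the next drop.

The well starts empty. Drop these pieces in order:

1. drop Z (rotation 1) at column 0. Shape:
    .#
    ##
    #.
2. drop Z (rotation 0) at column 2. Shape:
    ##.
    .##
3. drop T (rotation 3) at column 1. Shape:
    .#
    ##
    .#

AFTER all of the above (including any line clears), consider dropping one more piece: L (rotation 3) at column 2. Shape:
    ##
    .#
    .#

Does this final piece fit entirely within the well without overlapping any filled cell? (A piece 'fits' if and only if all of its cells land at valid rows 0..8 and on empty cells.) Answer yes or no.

Drop 1: Z rot1 at col 0 lands with bottom-row=0; cleared 0 line(s) (total 0); column heights now [2 3 0 0 0 0], max=3
Drop 2: Z rot0 at col 2 lands with bottom-row=0; cleared 0 line(s) (total 0); column heights now [2 3 2 2 1 0], max=3
Drop 3: T rot3 at col 1 lands with bottom-row=2; cleared 0 line(s) (total 0); column heights now [2 4 5 2 1 0], max=5
Test piece L rot3 at col 2 (width 2): heights before test = [2 4 5 2 1 0]; fits = True

Answer: yes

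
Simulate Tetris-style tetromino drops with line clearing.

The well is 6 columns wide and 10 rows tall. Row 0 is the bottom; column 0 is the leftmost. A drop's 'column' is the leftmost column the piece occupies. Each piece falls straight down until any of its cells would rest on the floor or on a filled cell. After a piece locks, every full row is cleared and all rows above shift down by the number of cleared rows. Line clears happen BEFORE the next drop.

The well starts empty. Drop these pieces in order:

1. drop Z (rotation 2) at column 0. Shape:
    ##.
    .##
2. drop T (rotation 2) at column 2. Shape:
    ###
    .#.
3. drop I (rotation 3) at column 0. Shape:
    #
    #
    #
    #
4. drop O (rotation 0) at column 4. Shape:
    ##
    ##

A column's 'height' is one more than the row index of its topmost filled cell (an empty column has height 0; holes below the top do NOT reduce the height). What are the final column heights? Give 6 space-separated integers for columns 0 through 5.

Answer: 6 2 2 2 4 4

Derivation:
Drop 1: Z rot2 at col 0 lands with bottom-row=0; cleared 0 line(s) (total 0); column heights now [2 2 1 0 0 0], max=2
Drop 2: T rot2 at col 2 lands with bottom-row=0; cleared 0 line(s) (total 0); column heights now [2 2 2 2 2 0], max=2
Drop 3: I rot3 at col 0 lands with bottom-row=2; cleared 0 line(s) (total 0); column heights now [6 2 2 2 2 0], max=6
Drop 4: O rot0 at col 4 lands with bottom-row=2; cleared 0 line(s) (total 0); column heights now [6 2 2 2 4 4], max=6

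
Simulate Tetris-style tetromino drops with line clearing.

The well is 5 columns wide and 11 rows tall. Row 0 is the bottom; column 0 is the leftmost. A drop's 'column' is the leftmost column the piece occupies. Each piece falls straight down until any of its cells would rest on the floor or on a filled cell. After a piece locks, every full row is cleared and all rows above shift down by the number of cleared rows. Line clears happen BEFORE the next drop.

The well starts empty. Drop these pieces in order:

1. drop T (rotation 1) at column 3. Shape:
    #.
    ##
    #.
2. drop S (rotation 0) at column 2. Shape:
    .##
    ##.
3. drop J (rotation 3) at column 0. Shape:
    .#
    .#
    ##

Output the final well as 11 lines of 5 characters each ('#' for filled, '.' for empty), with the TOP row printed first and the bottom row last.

Drop 1: T rot1 at col 3 lands with bottom-row=0; cleared 0 line(s) (total 0); column heights now [0 0 0 3 2], max=3
Drop 2: S rot0 at col 2 lands with bottom-row=3; cleared 0 line(s) (total 0); column heights now [0 0 4 5 5], max=5
Drop 3: J rot3 at col 0 lands with bottom-row=0; cleared 0 line(s) (total 0); column heights now [1 3 4 5 5], max=5

Answer: .....
.....
.....
.....
.....
.....
...##
..##.
.#.#.
.#.##
##.#.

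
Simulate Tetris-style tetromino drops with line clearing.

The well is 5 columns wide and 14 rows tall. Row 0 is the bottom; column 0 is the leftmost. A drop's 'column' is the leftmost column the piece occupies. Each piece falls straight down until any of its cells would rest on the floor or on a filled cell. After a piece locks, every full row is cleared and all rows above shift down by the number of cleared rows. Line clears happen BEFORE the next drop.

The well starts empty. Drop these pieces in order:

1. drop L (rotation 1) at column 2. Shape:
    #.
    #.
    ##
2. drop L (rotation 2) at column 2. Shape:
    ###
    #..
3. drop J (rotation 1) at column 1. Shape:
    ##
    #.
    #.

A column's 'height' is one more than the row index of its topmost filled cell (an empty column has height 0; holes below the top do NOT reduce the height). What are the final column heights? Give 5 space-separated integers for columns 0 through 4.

Drop 1: L rot1 at col 2 lands with bottom-row=0; cleared 0 line(s) (total 0); column heights now [0 0 3 1 0], max=3
Drop 2: L rot2 at col 2 lands with bottom-row=3; cleared 0 line(s) (total 0); column heights now [0 0 5 5 5], max=5
Drop 3: J rot1 at col 1 lands with bottom-row=3; cleared 0 line(s) (total 0); column heights now [0 6 6 5 5], max=6

Answer: 0 6 6 5 5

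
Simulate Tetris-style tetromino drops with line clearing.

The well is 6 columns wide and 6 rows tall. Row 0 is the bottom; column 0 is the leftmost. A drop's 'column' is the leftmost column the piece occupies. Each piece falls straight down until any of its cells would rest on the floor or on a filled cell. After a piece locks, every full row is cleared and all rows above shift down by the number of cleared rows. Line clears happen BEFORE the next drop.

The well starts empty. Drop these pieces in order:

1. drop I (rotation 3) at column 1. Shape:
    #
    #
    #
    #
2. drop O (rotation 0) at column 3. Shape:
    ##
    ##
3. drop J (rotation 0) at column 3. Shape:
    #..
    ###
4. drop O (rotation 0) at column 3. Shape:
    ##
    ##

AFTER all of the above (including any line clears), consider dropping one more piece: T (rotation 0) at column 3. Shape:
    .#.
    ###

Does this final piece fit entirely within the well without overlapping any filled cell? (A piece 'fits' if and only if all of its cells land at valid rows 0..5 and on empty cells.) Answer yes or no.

Answer: no

Derivation:
Drop 1: I rot3 at col 1 lands with bottom-row=0; cleared 0 line(s) (total 0); column heights now [0 4 0 0 0 0], max=4
Drop 2: O rot0 at col 3 lands with bottom-row=0; cleared 0 line(s) (total 0); column heights now [0 4 0 2 2 0], max=4
Drop 3: J rot0 at col 3 lands with bottom-row=2; cleared 0 line(s) (total 0); column heights now [0 4 0 4 3 3], max=4
Drop 4: O rot0 at col 3 lands with bottom-row=4; cleared 0 line(s) (total 0); column heights now [0 4 0 6 6 3], max=6
Test piece T rot0 at col 3 (width 3): heights before test = [0 4 0 6 6 3]; fits = False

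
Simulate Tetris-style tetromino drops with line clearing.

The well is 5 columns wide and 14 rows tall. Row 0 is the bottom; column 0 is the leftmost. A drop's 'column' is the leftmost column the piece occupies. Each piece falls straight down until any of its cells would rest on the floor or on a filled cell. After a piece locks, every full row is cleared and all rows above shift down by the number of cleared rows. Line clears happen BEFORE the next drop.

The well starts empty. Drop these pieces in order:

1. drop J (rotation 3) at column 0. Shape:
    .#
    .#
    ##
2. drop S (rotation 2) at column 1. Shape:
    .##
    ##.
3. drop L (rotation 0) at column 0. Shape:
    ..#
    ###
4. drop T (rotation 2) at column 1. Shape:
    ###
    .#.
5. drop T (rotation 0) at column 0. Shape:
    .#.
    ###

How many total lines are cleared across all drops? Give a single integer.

Drop 1: J rot3 at col 0 lands with bottom-row=0; cleared 0 line(s) (total 0); column heights now [1 3 0 0 0], max=3
Drop 2: S rot2 at col 1 lands with bottom-row=3; cleared 0 line(s) (total 0); column heights now [1 4 5 5 0], max=5
Drop 3: L rot0 at col 0 lands with bottom-row=5; cleared 0 line(s) (total 0); column heights now [6 6 7 5 0], max=7
Drop 4: T rot2 at col 1 lands with bottom-row=7; cleared 0 line(s) (total 0); column heights now [6 9 9 9 0], max=9
Drop 5: T rot0 at col 0 lands with bottom-row=9; cleared 0 line(s) (total 0); column heights now [10 11 10 9 0], max=11

Answer: 0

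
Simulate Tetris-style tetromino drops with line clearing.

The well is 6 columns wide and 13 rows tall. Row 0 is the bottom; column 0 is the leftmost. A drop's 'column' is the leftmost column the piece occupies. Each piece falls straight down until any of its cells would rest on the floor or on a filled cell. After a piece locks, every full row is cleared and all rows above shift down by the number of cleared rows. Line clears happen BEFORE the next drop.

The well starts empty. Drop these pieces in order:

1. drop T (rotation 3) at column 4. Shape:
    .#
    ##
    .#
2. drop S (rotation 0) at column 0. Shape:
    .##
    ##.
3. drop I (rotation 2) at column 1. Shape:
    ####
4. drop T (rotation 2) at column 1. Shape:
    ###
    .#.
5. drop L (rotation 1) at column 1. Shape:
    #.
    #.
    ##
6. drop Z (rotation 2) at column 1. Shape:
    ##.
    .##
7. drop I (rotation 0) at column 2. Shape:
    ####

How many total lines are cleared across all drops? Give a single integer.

Answer: 0

Derivation:
Drop 1: T rot3 at col 4 lands with bottom-row=0; cleared 0 line(s) (total 0); column heights now [0 0 0 0 2 3], max=3
Drop 2: S rot0 at col 0 lands with bottom-row=0; cleared 0 line(s) (total 0); column heights now [1 2 2 0 2 3], max=3
Drop 3: I rot2 at col 1 lands with bottom-row=2; cleared 0 line(s) (total 0); column heights now [1 3 3 3 3 3], max=3
Drop 4: T rot2 at col 1 lands with bottom-row=3; cleared 0 line(s) (total 0); column heights now [1 5 5 5 3 3], max=5
Drop 5: L rot1 at col 1 lands with bottom-row=5; cleared 0 line(s) (total 0); column heights now [1 8 6 5 3 3], max=8
Drop 6: Z rot2 at col 1 lands with bottom-row=7; cleared 0 line(s) (total 0); column heights now [1 9 9 8 3 3], max=9
Drop 7: I rot0 at col 2 lands with bottom-row=9; cleared 0 line(s) (total 0); column heights now [1 9 10 10 10 10], max=10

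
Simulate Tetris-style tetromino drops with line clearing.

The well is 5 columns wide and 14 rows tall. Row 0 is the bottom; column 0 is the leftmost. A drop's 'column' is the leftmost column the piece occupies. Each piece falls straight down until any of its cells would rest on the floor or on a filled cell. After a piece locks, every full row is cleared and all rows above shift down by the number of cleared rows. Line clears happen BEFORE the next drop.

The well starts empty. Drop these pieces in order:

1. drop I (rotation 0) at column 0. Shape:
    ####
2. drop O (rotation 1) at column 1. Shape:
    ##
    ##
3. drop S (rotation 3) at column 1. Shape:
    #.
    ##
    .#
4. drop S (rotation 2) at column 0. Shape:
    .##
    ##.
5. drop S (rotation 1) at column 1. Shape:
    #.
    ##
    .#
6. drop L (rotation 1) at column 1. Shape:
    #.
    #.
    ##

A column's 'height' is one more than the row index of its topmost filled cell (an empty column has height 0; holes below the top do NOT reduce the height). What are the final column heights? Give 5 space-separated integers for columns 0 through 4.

Answer: 7 14 12 1 0

Derivation:
Drop 1: I rot0 at col 0 lands with bottom-row=0; cleared 0 line(s) (total 0); column heights now [1 1 1 1 0], max=1
Drop 2: O rot1 at col 1 lands with bottom-row=1; cleared 0 line(s) (total 0); column heights now [1 3 3 1 0], max=3
Drop 3: S rot3 at col 1 lands with bottom-row=3; cleared 0 line(s) (total 0); column heights now [1 6 5 1 0], max=6
Drop 4: S rot2 at col 0 lands with bottom-row=6; cleared 0 line(s) (total 0); column heights now [7 8 8 1 0], max=8
Drop 5: S rot1 at col 1 lands with bottom-row=8; cleared 0 line(s) (total 0); column heights now [7 11 10 1 0], max=11
Drop 6: L rot1 at col 1 lands with bottom-row=11; cleared 0 line(s) (total 0); column heights now [7 14 12 1 0], max=14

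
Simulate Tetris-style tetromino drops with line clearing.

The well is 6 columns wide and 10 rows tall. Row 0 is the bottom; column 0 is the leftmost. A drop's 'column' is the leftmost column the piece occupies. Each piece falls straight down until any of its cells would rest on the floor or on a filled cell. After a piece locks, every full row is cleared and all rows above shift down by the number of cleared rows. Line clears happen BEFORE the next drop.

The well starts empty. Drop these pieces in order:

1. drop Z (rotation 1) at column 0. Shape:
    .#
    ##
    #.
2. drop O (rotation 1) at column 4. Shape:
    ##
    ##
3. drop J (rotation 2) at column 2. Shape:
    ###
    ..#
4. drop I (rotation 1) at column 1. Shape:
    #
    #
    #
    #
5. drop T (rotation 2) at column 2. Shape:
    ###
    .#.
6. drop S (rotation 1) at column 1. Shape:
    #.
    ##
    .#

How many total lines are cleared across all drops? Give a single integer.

Answer: 0

Derivation:
Drop 1: Z rot1 at col 0 lands with bottom-row=0; cleared 0 line(s) (total 0); column heights now [2 3 0 0 0 0], max=3
Drop 2: O rot1 at col 4 lands with bottom-row=0; cleared 0 line(s) (total 0); column heights now [2 3 0 0 2 2], max=3
Drop 3: J rot2 at col 2 lands with bottom-row=2; cleared 0 line(s) (total 0); column heights now [2 3 4 4 4 2], max=4
Drop 4: I rot1 at col 1 lands with bottom-row=3; cleared 0 line(s) (total 0); column heights now [2 7 4 4 4 2], max=7
Drop 5: T rot2 at col 2 lands with bottom-row=4; cleared 0 line(s) (total 0); column heights now [2 7 6 6 6 2], max=7
Drop 6: S rot1 at col 1 lands with bottom-row=6; cleared 0 line(s) (total 0); column heights now [2 9 8 6 6 2], max=9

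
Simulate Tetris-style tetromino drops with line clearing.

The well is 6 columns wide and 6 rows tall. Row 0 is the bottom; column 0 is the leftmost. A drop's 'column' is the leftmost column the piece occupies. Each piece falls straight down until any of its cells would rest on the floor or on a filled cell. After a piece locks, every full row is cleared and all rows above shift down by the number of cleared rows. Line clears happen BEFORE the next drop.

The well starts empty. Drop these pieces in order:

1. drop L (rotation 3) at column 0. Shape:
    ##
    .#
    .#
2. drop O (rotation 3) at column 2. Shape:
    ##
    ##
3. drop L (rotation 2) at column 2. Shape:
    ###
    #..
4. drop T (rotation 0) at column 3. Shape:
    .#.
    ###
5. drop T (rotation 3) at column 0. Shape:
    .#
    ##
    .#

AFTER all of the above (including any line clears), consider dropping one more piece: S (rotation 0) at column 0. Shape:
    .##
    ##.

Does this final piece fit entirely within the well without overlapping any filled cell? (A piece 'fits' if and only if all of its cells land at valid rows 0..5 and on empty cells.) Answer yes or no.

Answer: no

Derivation:
Drop 1: L rot3 at col 0 lands with bottom-row=0; cleared 0 line(s) (total 0); column heights now [3 3 0 0 0 0], max=3
Drop 2: O rot3 at col 2 lands with bottom-row=0; cleared 0 line(s) (total 0); column heights now [3 3 2 2 0 0], max=3
Drop 3: L rot2 at col 2 lands with bottom-row=2; cleared 0 line(s) (total 0); column heights now [3 3 4 4 4 0], max=4
Drop 4: T rot0 at col 3 lands with bottom-row=4; cleared 0 line(s) (total 0); column heights now [3 3 4 5 6 5], max=6
Drop 5: T rot3 at col 0 lands with bottom-row=3; cleared 0 line(s) (total 0); column heights now [5 6 4 5 6 5], max=6
Test piece S rot0 at col 0 (width 3): heights before test = [5 6 4 5 6 5]; fits = False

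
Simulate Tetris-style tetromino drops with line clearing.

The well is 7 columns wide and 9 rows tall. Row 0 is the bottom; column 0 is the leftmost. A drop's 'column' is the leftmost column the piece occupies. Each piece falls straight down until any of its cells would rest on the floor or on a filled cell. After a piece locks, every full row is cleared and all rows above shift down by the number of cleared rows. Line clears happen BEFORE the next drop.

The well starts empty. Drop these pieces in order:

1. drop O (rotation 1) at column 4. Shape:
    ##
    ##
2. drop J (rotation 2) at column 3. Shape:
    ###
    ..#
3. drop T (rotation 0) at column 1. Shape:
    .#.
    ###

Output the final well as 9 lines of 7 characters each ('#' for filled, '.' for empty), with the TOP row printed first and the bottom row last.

Answer: .......
.......
.......
..#....
.###...
...###.
.....#.
....##.
....##.

Derivation:
Drop 1: O rot1 at col 4 lands with bottom-row=0; cleared 0 line(s) (total 0); column heights now [0 0 0 0 2 2 0], max=2
Drop 2: J rot2 at col 3 lands with bottom-row=2; cleared 0 line(s) (total 0); column heights now [0 0 0 4 4 4 0], max=4
Drop 3: T rot0 at col 1 lands with bottom-row=4; cleared 0 line(s) (total 0); column heights now [0 5 6 5 4 4 0], max=6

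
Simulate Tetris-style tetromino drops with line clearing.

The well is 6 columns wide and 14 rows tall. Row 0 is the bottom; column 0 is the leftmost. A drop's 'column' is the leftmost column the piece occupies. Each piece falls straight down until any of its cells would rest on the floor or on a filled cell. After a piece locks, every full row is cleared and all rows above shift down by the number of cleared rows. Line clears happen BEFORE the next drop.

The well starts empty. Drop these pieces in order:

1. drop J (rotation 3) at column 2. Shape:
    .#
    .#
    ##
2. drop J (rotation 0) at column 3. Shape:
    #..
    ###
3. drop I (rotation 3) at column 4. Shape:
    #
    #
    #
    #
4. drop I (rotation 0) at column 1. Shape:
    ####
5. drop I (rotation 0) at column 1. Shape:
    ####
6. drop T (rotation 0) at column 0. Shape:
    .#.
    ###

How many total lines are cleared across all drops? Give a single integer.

Drop 1: J rot3 at col 2 lands with bottom-row=0; cleared 0 line(s) (total 0); column heights now [0 0 1 3 0 0], max=3
Drop 2: J rot0 at col 3 lands with bottom-row=3; cleared 0 line(s) (total 0); column heights now [0 0 1 5 4 4], max=5
Drop 3: I rot3 at col 4 lands with bottom-row=4; cleared 0 line(s) (total 0); column heights now [0 0 1 5 8 4], max=8
Drop 4: I rot0 at col 1 lands with bottom-row=8; cleared 0 line(s) (total 0); column heights now [0 9 9 9 9 4], max=9
Drop 5: I rot0 at col 1 lands with bottom-row=9; cleared 0 line(s) (total 0); column heights now [0 10 10 10 10 4], max=10
Drop 6: T rot0 at col 0 lands with bottom-row=10; cleared 0 line(s) (total 0); column heights now [11 12 11 10 10 4], max=12

Answer: 0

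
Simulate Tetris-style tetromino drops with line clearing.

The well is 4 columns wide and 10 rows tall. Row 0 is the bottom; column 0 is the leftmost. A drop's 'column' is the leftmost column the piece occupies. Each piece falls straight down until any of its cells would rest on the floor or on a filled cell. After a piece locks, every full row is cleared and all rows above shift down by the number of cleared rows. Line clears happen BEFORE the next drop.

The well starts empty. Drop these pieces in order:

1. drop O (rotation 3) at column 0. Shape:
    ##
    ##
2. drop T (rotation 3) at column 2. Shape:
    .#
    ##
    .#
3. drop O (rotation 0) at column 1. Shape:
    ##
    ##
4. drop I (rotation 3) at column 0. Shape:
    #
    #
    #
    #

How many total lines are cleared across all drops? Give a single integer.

Drop 1: O rot3 at col 0 lands with bottom-row=0; cleared 0 line(s) (total 0); column heights now [2 2 0 0], max=2
Drop 2: T rot3 at col 2 lands with bottom-row=0; cleared 1 line(s) (total 1); column heights now [1 1 0 2], max=2
Drop 3: O rot0 at col 1 lands with bottom-row=1; cleared 0 line(s) (total 1); column heights now [1 3 3 2], max=3
Drop 4: I rot3 at col 0 lands with bottom-row=1; cleared 1 line(s) (total 2); column heights now [4 2 2 1], max=4

Answer: 2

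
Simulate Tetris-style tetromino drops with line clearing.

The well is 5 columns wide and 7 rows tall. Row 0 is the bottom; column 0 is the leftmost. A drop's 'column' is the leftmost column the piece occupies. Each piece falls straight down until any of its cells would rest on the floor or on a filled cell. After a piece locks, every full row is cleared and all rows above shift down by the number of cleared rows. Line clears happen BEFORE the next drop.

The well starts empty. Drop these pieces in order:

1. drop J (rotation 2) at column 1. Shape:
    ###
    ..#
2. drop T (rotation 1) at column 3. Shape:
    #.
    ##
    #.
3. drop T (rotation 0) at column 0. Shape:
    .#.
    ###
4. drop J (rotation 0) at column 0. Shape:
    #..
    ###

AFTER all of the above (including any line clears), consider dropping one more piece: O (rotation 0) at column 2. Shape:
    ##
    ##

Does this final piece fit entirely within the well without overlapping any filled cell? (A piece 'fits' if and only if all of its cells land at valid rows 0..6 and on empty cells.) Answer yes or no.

Answer: yes

Derivation:
Drop 1: J rot2 at col 1 lands with bottom-row=0; cleared 0 line(s) (total 0); column heights now [0 2 2 2 0], max=2
Drop 2: T rot1 at col 3 lands with bottom-row=2; cleared 0 line(s) (total 0); column heights now [0 2 2 5 4], max=5
Drop 3: T rot0 at col 0 lands with bottom-row=2; cleared 0 line(s) (total 0); column heights now [3 4 3 5 4], max=5
Drop 4: J rot0 at col 0 lands with bottom-row=4; cleared 0 line(s) (total 0); column heights now [6 5 5 5 4], max=6
Test piece O rot0 at col 2 (width 2): heights before test = [6 5 5 5 4]; fits = True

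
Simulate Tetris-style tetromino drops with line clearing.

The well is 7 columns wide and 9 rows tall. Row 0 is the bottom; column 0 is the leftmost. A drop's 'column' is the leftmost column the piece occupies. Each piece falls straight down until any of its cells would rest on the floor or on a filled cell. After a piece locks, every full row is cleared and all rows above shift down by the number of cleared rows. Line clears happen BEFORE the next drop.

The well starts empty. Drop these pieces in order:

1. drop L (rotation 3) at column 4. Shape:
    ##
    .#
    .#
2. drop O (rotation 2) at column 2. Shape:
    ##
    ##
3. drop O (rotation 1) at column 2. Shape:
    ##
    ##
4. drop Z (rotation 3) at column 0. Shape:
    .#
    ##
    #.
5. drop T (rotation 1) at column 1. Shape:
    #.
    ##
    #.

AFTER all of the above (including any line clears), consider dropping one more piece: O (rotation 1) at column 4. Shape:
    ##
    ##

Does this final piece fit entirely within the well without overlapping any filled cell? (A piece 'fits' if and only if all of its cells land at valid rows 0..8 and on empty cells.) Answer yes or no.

Answer: yes

Derivation:
Drop 1: L rot3 at col 4 lands with bottom-row=0; cleared 0 line(s) (total 0); column heights now [0 0 0 0 3 3 0], max=3
Drop 2: O rot2 at col 2 lands with bottom-row=0; cleared 0 line(s) (total 0); column heights now [0 0 2 2 3 3 0], max=3
Drop 3: O rot1 at col 2 lands with bottom-row=2; cleared 0 line(s) (total 0); column heights now [0 0 4 4 3 3 0], max=4
Drop 4: Z rot3 at col 0 lands with bottom-row=0; cleared 0 line(s) (total 0); column heights now [2 3 4 4 3 3 0], max=4
Drop 5: T rot1 at col 1 lands with bottom-row=3; cleared 0 line(s) (total 0); column heights now [2 6 5 4 3 3 0], max=6
Test piece O rot1 at col 4 (width 2): heights before test = [2 6 5 4 3 3 0]; fits = True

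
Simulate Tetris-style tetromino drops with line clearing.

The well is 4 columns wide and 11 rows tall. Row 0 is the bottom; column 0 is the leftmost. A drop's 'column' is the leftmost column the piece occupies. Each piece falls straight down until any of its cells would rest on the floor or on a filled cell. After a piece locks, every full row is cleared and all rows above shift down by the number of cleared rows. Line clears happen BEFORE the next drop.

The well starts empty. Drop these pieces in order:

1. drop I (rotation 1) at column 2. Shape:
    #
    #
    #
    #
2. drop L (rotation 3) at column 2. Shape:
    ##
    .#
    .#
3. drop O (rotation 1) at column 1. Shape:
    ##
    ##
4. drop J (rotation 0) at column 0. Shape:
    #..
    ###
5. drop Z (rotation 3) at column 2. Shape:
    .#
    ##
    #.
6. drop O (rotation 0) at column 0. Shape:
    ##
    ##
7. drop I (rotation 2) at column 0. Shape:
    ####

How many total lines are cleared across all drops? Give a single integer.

Drop 1: I rot1 at col 2 lands with bottom-row=0; cleared 0 line(s) (total 0); column heights now [0 0 4 0], max=4
Drop 2: L rot3 at col 2 lands with bottom-row=2; cleared 0 line(s) (total 0); column heights now [0 0 5 5], max=5
Drop 3: O rot1 at col 1 lands with bottom-row=5; cleared 0 line(s) (total 0); column heights now [0 7 7 5], max=7
Drop 4: J rot0 at col 0 lands with bottom-row=7; cleared 0 line(s) (total 0); column heights now [9 8 8 5], max=9
Drop 5: Z rot3 at col 2 lands with bottom-row=8; cleared 0 line(s) (total 0); column heights now [9 8 10 11], max=11
Drop 6: O rot0 at col 0 lands with bottom-row=9; cleared 1 line(s) (total 1); column heights now [10 10 9 10], max=10
Drop 7: I rot2 at col 0 lands with bottom-row=10; cleared 1 line(s) (total 2); column heights now [10 10 9 10], max=10

Answer: 2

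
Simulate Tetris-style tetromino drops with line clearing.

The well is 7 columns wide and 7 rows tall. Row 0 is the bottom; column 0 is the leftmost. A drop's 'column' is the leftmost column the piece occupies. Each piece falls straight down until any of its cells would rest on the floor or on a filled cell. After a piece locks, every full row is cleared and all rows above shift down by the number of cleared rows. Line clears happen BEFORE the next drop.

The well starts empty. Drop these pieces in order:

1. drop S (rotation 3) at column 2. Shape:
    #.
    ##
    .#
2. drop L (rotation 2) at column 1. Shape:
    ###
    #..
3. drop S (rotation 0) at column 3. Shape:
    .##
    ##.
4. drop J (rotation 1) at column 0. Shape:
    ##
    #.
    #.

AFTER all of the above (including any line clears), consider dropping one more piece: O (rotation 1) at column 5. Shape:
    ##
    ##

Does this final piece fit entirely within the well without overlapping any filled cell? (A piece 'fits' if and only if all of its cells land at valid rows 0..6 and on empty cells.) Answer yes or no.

Answer: no

Derivation:
Drop 1: S rot3 at col 2 lands with bottom-row=0; cleared 0 line(s) (total 0); column heights now [0 0 3 2 0 0 0], max=3
Drop 2: L rot2 at col 1 lands with bottom-row=2; cleared 0 line(s) (total 0); column heights now [0 4 4 4 0 0 0], max=4
Drop 3: S rot0 at col 3 lands with bottom-row=4; cleared 0 line(s) (total 0); column heights now [0 4 4 5 6 6 0], max=6
Drop 4: J rot1 at col 0 lands with bottom-row=2; cleared 0 line(s) (total 0); column heights now [5 5 4 5 6 6 0], max=6
Test piece O rot1 at col 5 (width 2): heights before test = [5 5 4 5 6 6 0]; fits = False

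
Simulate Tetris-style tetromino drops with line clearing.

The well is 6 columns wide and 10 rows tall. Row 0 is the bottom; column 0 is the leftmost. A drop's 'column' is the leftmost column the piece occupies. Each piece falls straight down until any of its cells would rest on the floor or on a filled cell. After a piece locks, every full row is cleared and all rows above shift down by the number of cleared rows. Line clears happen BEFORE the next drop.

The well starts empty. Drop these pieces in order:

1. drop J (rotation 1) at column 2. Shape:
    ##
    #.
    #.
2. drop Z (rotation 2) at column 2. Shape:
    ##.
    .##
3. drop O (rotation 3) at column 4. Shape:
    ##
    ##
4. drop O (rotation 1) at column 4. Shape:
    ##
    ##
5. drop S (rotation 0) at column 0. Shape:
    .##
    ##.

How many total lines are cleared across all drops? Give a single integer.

Answer: 1

Derivation:
Drop 1: J rot1 at col 2 lands with bottom-row=0; cleared 0 line(s) (total 0); column heights now [0 0 3 3 0 0], max=3
Drop 2: Z rot2 at col 2 lands with bottom-row=3; cleared 0 line(s) (total 0); column heights now [0 0 5 5 4 0], max=5
Drop 3: O rot3 at col 4 lands with bottom-row=4; cleared 0 line(s) (total 0); column heights now [0 0 5 5 6 6], max=6
Drop 4: O rot1 at col 4 lands with bottom-row=6; cleared 0 line(s) (total 0); column heights now [0 0 5 5 8 8], max=8
Drop 5: S rot0 at col 0 lands with bottom-row=4; cleared 1 line(s) (total 1); column heights now [0 5 5 4 7 7], max=7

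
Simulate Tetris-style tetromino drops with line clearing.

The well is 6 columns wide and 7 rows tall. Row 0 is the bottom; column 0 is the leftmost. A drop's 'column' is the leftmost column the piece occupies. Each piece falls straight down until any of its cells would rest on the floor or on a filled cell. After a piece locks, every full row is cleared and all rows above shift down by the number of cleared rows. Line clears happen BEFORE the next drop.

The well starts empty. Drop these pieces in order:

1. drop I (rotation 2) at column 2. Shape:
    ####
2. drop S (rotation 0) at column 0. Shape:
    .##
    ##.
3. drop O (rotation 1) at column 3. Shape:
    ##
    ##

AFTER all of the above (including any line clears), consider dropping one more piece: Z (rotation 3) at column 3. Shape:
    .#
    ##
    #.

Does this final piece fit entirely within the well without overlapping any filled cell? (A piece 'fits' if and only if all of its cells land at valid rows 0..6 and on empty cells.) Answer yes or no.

Answer: yes

Derivation:
Drop 1: I rot2 at col 2 lands with bottom-row=0; cleared 0 line(s) (total 0); column heights now [0 0 1 1 1 1], max=1
Drop 2: S rot0 at col 0 lands with bottom-row=0; cleared 1 line(s) (total 1); column heights now [0 1 1 0 0 0], max=1
Drop 3: O rot1 at col 3 lands with bottom-row=0; cleared 0 line(s) (total 1); column heights now [0 1 1 2 2 0], max=2
Test piece Z rot3 at col 3 (width 2): heights before test = [0 1 1 2 2 0]; fits = True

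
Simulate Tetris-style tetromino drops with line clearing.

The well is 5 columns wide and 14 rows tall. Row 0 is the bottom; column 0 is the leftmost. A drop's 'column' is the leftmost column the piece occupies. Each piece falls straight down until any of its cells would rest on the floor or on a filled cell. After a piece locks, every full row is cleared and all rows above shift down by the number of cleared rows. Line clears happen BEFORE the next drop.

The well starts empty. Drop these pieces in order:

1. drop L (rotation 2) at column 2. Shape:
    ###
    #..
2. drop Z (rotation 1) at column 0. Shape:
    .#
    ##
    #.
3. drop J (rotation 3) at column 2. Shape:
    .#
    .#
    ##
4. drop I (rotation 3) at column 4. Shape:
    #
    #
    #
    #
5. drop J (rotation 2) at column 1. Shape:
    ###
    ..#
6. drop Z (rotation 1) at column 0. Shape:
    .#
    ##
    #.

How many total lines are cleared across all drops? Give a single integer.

Drop 1: L rot2 at col 2 lands with bottom-row=0; cleared 0 line(s) (total 0); column heights now [0 0 2 2 2], max=2
Drop 2: Z rot1 at col 0 lands with bottom-row=0; cleared 1 line(s) (total 1); column heights now [1 2 1 0 0], max=2
Drop 3: J rot3 at col 2 lands with bottom-row=1; cleared 0 line(s) (total 1); column heights now [1 2 2 4 0], max=4
Drop 4: I rot3 at col 4 lands with bottom-row=0; cleared 0 line(s) (total 1); column heights now [1 2 2 4 4], max=4
Drop 5: J rot2 at col 1 lands with bottom-row=4; cleared 0 line(s) (total 1); column heights now [1 6 6 6 4], max=6
Drop 6: Z rot1 at col 0 lands with bottom-row=5; cleared 0 line(s) (total 1); column heights now [7 8 6 6 4], max=8

Answer: 1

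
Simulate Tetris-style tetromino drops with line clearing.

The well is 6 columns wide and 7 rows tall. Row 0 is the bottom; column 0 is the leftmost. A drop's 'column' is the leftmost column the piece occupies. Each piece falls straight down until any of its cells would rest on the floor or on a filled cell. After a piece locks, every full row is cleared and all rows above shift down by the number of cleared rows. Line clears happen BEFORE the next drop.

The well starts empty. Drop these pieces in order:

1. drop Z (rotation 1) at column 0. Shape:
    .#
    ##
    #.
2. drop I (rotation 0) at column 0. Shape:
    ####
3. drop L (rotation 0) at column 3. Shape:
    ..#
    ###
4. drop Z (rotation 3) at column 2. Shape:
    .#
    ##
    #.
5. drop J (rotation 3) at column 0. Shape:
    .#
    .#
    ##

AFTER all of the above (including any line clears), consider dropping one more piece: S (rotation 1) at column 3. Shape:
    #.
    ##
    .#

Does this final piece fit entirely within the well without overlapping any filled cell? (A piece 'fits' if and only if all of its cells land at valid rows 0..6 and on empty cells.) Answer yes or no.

Drop 1: Z rot1 at col 0 lands with bottom-row=0; cleared 0 line(s) (total 0); column heights now [2 3 0 0 0 0], max=3
Drop 2: I rot0 at col 0 lands with bottom-row=3; cleared 0 line(s) (total 0); column heights now [4 4 4 4 0 0], max=4
Drop 3: L rot0 at col 3 lands with bottom-row=4; cleared 0 line(s) (total 0); column heights now [4 4 4 5 5 6], max=6
Drop 4: Z rot3 at col 2 lands with bottom-row=4; cleared 0 line(s) (total 0); column heights now [4 4 6 7 5 6], max=7
Drop 5: J rot3 at col 0 lands with bottom-row=4; cleared 1 line(s) (total 1); column heights now [4 6 5 6 0 5], max=6
Test piece S rot1 at col 3 (width 2): heights before test = [4 6 5 6 0 5]; fits = False

Answer: no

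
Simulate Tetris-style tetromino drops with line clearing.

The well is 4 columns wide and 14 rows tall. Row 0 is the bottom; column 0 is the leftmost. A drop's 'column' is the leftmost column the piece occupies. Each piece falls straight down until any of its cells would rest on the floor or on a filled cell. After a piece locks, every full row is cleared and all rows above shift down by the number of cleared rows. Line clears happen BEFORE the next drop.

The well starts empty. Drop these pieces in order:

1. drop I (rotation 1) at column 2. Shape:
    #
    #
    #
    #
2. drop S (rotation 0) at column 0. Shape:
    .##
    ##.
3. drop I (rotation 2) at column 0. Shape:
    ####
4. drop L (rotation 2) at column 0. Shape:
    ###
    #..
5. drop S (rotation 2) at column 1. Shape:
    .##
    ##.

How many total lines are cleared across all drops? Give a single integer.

Drop 1: I rot1 at col 2 lands with bottom-row=0; cleared 0 line(s) (total 0); column heights now [0 0 4 0], max=4
Drop 2: S rot0 at col 0 lands with bottom-row=3; cleared 0 line(s) (total 0); column heights now [4 5 5 0], max=5
Drop 3: I rot2 at col 0 lands with bottom-row=5; cleared 1 line(s) (total 1); column heights now [4 5 5 0], max=5
Drop 4: L rot2 at col 0 lands with bottom-row=4; cleared 0 line(s) (total 1); column heights now [6 6 6 0], max=6
Drop 5: S rot2 at col 1 lands with bottom-row=6; cleared 0 line(s) (total 1); column heights now [6 7 8 8], max=8

Answer: 1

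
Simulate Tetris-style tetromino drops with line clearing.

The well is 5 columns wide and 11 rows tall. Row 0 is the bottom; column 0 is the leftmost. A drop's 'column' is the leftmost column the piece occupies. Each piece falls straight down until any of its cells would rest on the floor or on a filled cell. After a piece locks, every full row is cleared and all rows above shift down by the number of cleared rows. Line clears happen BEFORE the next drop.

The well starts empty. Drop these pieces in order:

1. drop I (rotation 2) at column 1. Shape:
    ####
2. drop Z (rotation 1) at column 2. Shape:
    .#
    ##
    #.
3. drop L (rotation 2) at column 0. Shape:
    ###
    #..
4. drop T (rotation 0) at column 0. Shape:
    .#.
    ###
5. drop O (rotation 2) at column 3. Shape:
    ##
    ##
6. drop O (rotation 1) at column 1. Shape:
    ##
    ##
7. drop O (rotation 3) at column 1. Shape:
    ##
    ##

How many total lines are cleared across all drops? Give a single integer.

Drop 1: I rot2 at col 1 lands with bottom-row=0; cleared 0 line(s) (total 0); column heights now [0 1 1 1 1], max=1
Drop 2: Z rot1 at col 2 lands with bottom-row=1; cleared 0 line(s) (total 0); column heights now [0 1 3 4 1], max=4
Drop 3: L rot2 at col 0 lands with bottom-row=2; cleared 0 line(s) (total 0); column heights now [4 4 4 4 1], max=4
Drop 4: T rot0 at col 0 lands with bottom-row=4; cleared 0 line(s) (total 0); column heights now [5 6 5 4 1], max=6
Drop 5: O rot2 at col 3 lands with bottom-row=4; cleared 1 line(s) (total 1); column heights now [4 5 4 5 5], max=5
Drop 6: O rot1 at col 1 lands with bottom-row=5; cleared 0 line(s) (total 1); column heights now [4 7 7 5 5], max=7
Drop 7: O rot3 at col 1 lands with bottom-row=7; cleared 0 line(s) (total 1); column heights now [4 9 9 5 5], max=9

Answer: 1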